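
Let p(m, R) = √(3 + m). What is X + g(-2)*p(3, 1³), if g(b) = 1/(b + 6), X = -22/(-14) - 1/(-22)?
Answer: 249/154 + √6/4 ≈ 2.2293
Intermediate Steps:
X = 249/154 (X = -22*(-1/14) - 1*(-1/22) = 11/7 + 1/22 = 249/154 ≈ 1.6169)
g(b) = 1/(6 + b)
X + g(-2)*p(3, 1³) = 249/154 + √(3 + 3)/(6 - 2) = 249/154 + √6/4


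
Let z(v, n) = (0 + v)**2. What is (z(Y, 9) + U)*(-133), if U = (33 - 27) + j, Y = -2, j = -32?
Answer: 2926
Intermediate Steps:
z(v, n) = v**2
U = -26 (U = (33 - 27) - 32 = 6 - 32 = -26)
(z(Y, 9) + U)*(-133) = ((-2)**2 - 26)*(-133) = (4 - 26)*(-133) = -22*(-133) = 2926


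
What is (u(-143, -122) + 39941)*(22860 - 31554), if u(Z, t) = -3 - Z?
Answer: -348464214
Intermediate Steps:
(u(-143, -122) + 39941)*(22860 - 31554) = ((-3 - 1*(-143)) + 39941)*(22860 - 31554) = ((-3 + 143) + 39941)*(-8694) = (140 + 39941)*(-8694) = 40081*(-8694) = -348464214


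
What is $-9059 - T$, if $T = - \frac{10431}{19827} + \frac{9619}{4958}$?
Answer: $- \frac{98962136301}{10922474} \approx -9060.4$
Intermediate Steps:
$T = \frac{15444335}{10922474}$ ($T = \left(-10431\right) \frac{1}{19827} + 9619 \cdot \frac{1}{4958} = - \frac{1159}{2203} + \frac{9619}{4958} = \frac{15444335}{10922474} \approx 1.414$)
$-9059 - T = -9059 - \frac{15444335}{10922474} = - \frac{98962136301}{10922474}$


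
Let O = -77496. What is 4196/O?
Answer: -1049/19374 ≈ -0.054145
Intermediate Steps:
4196/O = 4196/(-77496) = 4196*(-1/77496) = -1049/19374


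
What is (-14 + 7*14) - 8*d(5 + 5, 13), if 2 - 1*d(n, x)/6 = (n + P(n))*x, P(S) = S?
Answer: 12468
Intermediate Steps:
d(n, x) = 12 - 12*n*x (d(n, x) = 12 - 6*(n + n)*x = 12 - 6*2*n*x = 12 - 12*n*x)
(-14 + 7*14) - 8*d(5 + 5, 13) = (-14 + 7*14) - 8*(12 - 12*(5 + 5)*13) = (-14 + 98) - 8*(12 - 12*10*13) = 84 - 8*(12 - 1560) = 84 - 8*(-1548) = 84 - 1*(-12384) = 84 + 12384 = 12468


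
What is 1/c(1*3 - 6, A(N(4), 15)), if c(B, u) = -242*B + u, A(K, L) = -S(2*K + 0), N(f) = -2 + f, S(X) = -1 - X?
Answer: 1/731 ≈ 0.0013680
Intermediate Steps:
A(K, L) = 1 + 2*K (A(K, L) = -(-1 - (2*K + 0)) = -(-1 - 2*K) = 1 + 2*K)
c(B, u) = u - 242*B
1/c(1*3 - 6, A(N(4), 15)) = 1/((1 + 2*(-2 + 4)) - 242*(1*3 - 6)) = 1/((1 + 2*2) - 242*(3 - 6)) = 1/((1 + 4) - 242*(-3)) = 1/(5 + 726) = 1/731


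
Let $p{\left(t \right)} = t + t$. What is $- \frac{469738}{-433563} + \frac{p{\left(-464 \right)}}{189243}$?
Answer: $\frac{29497427290}{27349587603} \approx 1.0785$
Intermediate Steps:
$p{\left(t \right)} = 2 t$
$- \frac{469738}{-433563} + \frac{p{\left(-464 \right)}}{189243} = - \frac{469738}{-433563} + \frac{2 \left(-464\right)}{189243} = \left(-469738\right) \left(- \frac{1}{433563}\right) - \frac{928}{189243} = \frac{469738}{433563} - \frac{928}{189243} = \frac{29497427290}{27349587603}$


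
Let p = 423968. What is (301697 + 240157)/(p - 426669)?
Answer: -541854/2701 ≈ -200.61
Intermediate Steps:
(301697 + 240157)/(p - 426669) = (301697 + 240157)/(423968 - 426669) = 541854/(-2701) = 541854*(-1/2701) = -541854/2701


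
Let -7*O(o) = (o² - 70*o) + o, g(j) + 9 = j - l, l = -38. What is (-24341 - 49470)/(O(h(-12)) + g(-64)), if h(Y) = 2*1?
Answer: 516677/111 ≈ 4654.8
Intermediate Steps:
h(Y) = 2
g(j) = 29 + j (g(j) = -9 + (j - 1*(-38)) = -9 + (j + 38) = -9 + (38 + j) = 29 + j)
O(o) = -o²/7 + 69*o/7 (O(o) = -((o² - 70*o) + o)/7 = -(o² - 69*o)/7 = -o²/7 + 69*o/7)
(-24341 - 49470)/(O(h(-12)) + g(-64)) = (-24341 - 49470)/((⅐)*2*(69 - 1*2) + (29 - 64)) = -73811/((⅐)*2*(69 - 2) - 35) = -73811/((⅐)*2*67 - 35) = -73811/(134/7 - 35) = -73811/(-111/7) = -73811*(-7/111) = 516677/111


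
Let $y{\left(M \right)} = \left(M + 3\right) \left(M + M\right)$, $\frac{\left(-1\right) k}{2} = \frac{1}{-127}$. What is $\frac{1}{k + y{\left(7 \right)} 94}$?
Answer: $\frac{127}{1671322} \approx 7.5988 \cdot 10^{-5}$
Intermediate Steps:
$k = \frac{2}{127}$ ($k = - \frac{2}{-127} = \left(-2\right) \left(- \frac{1}{127}\right) = \frac{2}{127} \approx 0.015748$)
$y{\left(M \right)} = 2 M \left(3 + M\right)$ ($y{\left(M \right)} = \left(3 + M\right) 2 M = 2 M \left(3 + M\right)$)
$\frac{1}{k + y{\left(7 \right)} 94} = \frac{1}{\frac{2}{127} + 2 \cdot 7 \left(3 + 7\right) 94} = \frac{1}{\frac{2}{127} + 2 \cdot 7 \cdot 10 \cdot 94} = \frac{1}{\frac{2}{127} + 140 \cdot 94} = \frac{1}{\frac{2}{127} + 13160} = \frac{1}{\frac{1671322}{127}} = \frac{127}{1671322}$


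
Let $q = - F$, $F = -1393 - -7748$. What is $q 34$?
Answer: $-216070$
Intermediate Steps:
$F = 6355$ ($F = -1393 + 7748 = 6355$)
$q = -6355$ ($q = \left(-1\right) 6355 = -6355$)
$q 34 = \left(-6355\right) 34 = -216070$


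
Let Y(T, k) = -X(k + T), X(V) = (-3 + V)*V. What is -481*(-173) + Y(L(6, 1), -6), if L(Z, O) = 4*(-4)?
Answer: 82663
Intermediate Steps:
X(V) = V*(-3 + V)
L(Z, O) = -16
Y(T, k) = -(T + k)*(-3 + T + k) (Y(T, k) = -(k + T)*(-3 + (k + T)) = -(T + k)*(-3 + (T + k)) = -(T + k)*(-3 + T + k))
-481*(-173) + Y(L(6, 1), -6) = -481*(-173) - (-16 - 6)*(-3 - 16 - 6) = 83213 - 1*(-22)*(-25) = 83213 - 550 = 82663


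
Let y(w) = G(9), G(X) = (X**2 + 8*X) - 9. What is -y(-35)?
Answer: -144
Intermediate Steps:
G(X) = -9 + X**2 + 8*X
y(w) = 144 (y(w) = -9 + 9**2 + 8*9 = -9 + 81 + 72 = 144)
-y(-35) = -1*144 = -144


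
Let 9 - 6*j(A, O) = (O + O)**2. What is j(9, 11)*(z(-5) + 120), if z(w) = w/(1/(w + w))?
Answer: -40375/3 ≈ -13458.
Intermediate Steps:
j(A, O) = 3/2 - 2*O**2/3 (j(A, O) = 3/2 - (O + O)**2/6 = 3/2 - 4*O**2/6 = 3/2 - 2*O**2/3)
z(w) = 2*w**2 (z(w) = w/(1/(2*w)) = w/((1/(2*w))) = w*(2*w) = 2*w**2)
j(9, 11)*(z(-5) + 120) = (3/2 - 2/3*11**2)*(2*(-5)**2 + 120) = (3/2 - 2/3*121)*(2*25 + 120) = (3/2 - 242/3)*(50 + 120) = -475/6*170 = -40375/3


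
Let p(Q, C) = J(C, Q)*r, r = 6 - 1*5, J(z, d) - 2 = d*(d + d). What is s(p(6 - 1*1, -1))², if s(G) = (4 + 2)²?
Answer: 1296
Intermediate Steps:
J(z, d) = 2 + 2*d² (J(z, d) = 2 + d*(d + d) = 2 + d*(2*d) = 2 + 2*d²)
r = 1 (r = 6 - 5 = 1)
p(Q, C) = 2 + 2*Q² (p(Q, C) = (2 + 2*Q²)*1 = 2 + 2*Q²)
s(G) = 36 (s(G) = 6² = 36)
s(p(6 - 1*1, -1))² = 36² = 1296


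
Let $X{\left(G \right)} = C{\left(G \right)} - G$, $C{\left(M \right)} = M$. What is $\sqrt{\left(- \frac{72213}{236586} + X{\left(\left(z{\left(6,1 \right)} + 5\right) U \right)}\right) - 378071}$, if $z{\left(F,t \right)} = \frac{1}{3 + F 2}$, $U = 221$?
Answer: $\frac{i \sqrt{2351306749187326}}{78862} \approx 614.88 i$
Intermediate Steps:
$z{\left(F,t \right)} = \frac{1}{3 + 2 F}$
$X{\left(G \right)} = 0$ ($X{\left(G \right)} = G - G = 0$)
$\sqrt{\left(- \frac{72213}{236586} + X{\left(\left(z{\left(6,1 \right)} + 5\right) U \right)}\right) - 378071} = \sqrt{\left(- \frac{72213}{236586} + 0\right) - 378071} = \sqrt{\left(\left(-72213\right) \frac{1}{236586} + 0\right) - 378071} = \sqrt{\left(- \frac{24071}{78862} + 0\right) - 378071} = \sqrt{- \frac{24071}{78862} - 378071} = \sqrt{- \frac{29815459273}{78862}} = \frac{i \sqrt{2351306749187326}}{78862}$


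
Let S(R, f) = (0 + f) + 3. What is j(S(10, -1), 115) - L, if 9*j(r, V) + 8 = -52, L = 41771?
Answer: -125333/3 ≈ -41778.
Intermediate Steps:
S(R, f) = 3 + f (S(R, f) = f + 3 = 3 + f)
j(r, V) = -20/3 (j(r, V) = -8/9 + (⅑)*(-52) = -8/9 - 52/9 = -20/3)
j(S(10, -1), 115) - L = -20/3 - 1*41771 = -20/3 - 41771 = -125333/3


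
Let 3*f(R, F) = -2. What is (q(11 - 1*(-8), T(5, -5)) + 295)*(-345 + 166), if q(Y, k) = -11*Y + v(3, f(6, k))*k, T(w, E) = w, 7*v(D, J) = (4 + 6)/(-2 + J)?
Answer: -417607/28 ≈ -14915.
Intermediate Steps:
f(R, F) = -2/3 (f(R, F) = (1/3)*(-2) = -2/3)
v(D, J) = 10/(7*(-2 + J)) (v(D, J) = ((4 + 6)/(-2 + J))/7 = (10/(-2 + J))/7 = 10/(7*(-2 + J)))
q(Y, k) = -11*Y - 15*k/28 (q(Y, k) = -11*Y + (10/(7*(-2 - 2/3)))*k = -11*Y + (10/(7*(-8/3)))*k = -11*Y + ((10/7)*(-3/8))*k = -11*Y - 15*k/28)
(q(11 - 1*(-8), T(5, -5)) + 295)*(-345 + 166) = ((-11*(11 - 1*(-8)) - 15/28*5) + 295)*(-345 + 166) = ((-11*(11 + 8) - 75/28) + 295)*(-179) = ((-11*19 - 75/28) + 295)*(-179) = ((-209 - 75/28) + 295)*(-179) = (-5927/28 + 295)*(-179) = (2333/28)*(-179) = -417607/28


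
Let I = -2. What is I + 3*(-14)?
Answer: -44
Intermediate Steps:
I + 3*(-14) = -2 + 3*(-14) = -2 - 42 = -44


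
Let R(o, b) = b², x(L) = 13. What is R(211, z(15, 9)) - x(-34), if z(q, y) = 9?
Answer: 68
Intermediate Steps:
R(211, z(15, 9)) - x(-34) = 9² - 1*13 = 81 - 13 = 68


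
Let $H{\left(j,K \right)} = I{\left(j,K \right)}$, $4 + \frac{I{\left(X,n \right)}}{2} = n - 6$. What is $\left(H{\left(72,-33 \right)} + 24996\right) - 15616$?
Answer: $9294$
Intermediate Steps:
$I{\left(X,n \right)} = -20 + 2 n$ ($I{\left(X,n \right)} = -8 + 2 \left(n - 6\right) = -8 + 2 \left(-6 + n\right) = -8 + \left(-12 + 2 n\right) = -20 + 2 n$)
$H{\left(j,K \right)} = -20 + 2 K$
$\left(H{\left(72,-33 \right)} + 24996\right) - 15616 = \left(\left(-20 + 2 \left(-33\right)\right) + 24996\right) - 15616 = \left(\left(-20 - 66\right) + 24996\right) - 15616 = \left(-86 + 24996\right) - 15616 = 24910 - 15616 = 9294$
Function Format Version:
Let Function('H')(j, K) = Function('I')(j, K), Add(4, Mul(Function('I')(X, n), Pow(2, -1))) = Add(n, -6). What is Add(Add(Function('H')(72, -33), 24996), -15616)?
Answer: 9294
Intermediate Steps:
Function('I')(X, n) = Add(-20, Mul(2, n)) (Function('I')(X, n) = Add(-8, Mul(2, Add(n, -6))) = Add(-8, Mul(2, Add(-6, n))) = Add(-8, Add(-12, Mul(2, n))) = Add(-20, Mul(2, n)))
Function('H')(j, K) = Add(-20, Mul(2, K))
Add(Add(Function('H')(72, -33), 24996), -15616) = Add(Add(Add(-20, Mul(2, -33)), 24996), -15616) = Add(Add(Add(-20, -66), 24996), -15616) = Add(Add(-86, 24996), -15616) = Add(24910, -15616) = 9294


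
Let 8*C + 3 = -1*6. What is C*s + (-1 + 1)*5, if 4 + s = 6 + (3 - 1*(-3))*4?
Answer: -117/4 ≈ -29.250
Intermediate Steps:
s = 26 (s = -4 + (6 + (3 - 1*(-3))*4) = -4 + (6 + (3 + 3)*4) = -4 + (6 + 6*4) = -4 + (6 + 24) = -4 + 30 = 26)
C = -9/8 (C = -3/8 + (-1*6)/8 = -3/8 + (⅛)*(-6) = -3/8 - ¾ = -9/8 ≈ -1.1250)
C*s + (-1 + 1)*5 = -9/8*26 + (-1 + 1)*5 = -117/4 + 0*5 = -117/4 + 0 = -117/4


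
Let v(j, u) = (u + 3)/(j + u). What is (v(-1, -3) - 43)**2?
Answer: 1849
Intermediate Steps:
v(j, u) = (3 + u)/(j + u)
(v(-1, -3) - 43)**2 = ((3 - 3)/(-1 - 3) - 43)**2 = (0/(-4) - 43)**2 = (-1/4*0 - 43)**2 = (0 - 43)**2 = (-43)**2 = 1849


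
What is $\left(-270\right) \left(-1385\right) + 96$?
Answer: $374046$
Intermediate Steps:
$\left(-270\right) \left(-1385\right) + 96 = 373950 + 96 = 374046$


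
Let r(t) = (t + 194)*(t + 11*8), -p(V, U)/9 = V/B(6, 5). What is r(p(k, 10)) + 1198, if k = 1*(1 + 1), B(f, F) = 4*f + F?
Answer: 15218190/841 ≈ 18095.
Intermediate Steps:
B(f, F) = F + 4*f
k = 2 (k = 1*2 = 2)
p(V, U) = -9*V/29 (p(V, U) = -9*V/(5 + 4*6) = -9*V/(5 + 24) = -9*V/29)
r(t) = (88 + t)*(194 + t) (r(t) = (194 + t)*(t + 88) = (194 + t)*(88 + t) = (88 + t)*(194 + t))
r(p(k, 10)) + 1198 = (17072 + (-9/29*2)² + 282*(-9/29*2)) + 1198 = (17072 + (-18/29)² + 282*(-18/29)) + 1198 = (17072 + 324/841 - 5076/29) + 1198 = 14210672/841 + 1198 = 15218190/841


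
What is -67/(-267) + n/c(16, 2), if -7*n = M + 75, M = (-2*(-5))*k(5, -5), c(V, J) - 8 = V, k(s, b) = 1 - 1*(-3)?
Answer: -2161/4984 ≈ -0.43359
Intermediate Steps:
k(s, b) = 4 (k(s, b) = 1 + 3 = 4)
c(V, J) = 8 + V
M = 40 (M = -2*(-5)*4 = 10*4 = 40)
n = -115/7 (n = -(40 + 75)/7 = -⅐*115 = -115/7 ≈ -16.429)
-67/(-267) + n/c(16, 2) = -67/(-267) - 115/(7*(8 + 16)) = -67*(-1/267) - 115/7/24 = 67/267 - 115/7*1/24 = 67/267 - 115/168 = -2161/4984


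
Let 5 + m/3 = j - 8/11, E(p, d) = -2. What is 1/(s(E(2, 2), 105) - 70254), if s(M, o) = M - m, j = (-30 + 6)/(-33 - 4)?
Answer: -407/28587991 ≈ -1.4237e-5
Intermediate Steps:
j = 24/37 (j = -24/(-37) = -24*(-1/37) = 24/37 ≈ 0.64865)
m = -6201/407 (m = -15 + 3*(24/37 - 8/11) = -15 + 3*(-32/407) = -15 - 96/407 = -6201/407 ≈ -15.236)
s(M, o) = 6201/407 + M (s(M, o) = M - 1*(-6201/407) = M + 6201/407 = 6201/407 + M)
1/(s(E(2, 2), 105) - 70254) = 1/((6201/407 - 2) - 70254) = 1/(5387/407 - 70254) = 1/(-28587991/407) = -407/28587991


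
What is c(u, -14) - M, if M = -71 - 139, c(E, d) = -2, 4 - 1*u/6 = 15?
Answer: 208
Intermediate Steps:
u = -66 (u = 24 - 6*15 = 24 - 90 = -66)
M = -210
c(u, -14) - M = -2 - 1*(-210) = -2 + 210 = 208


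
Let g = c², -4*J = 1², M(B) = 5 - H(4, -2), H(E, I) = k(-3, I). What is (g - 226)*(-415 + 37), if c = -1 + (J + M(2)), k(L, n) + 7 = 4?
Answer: 545643/8 ≈ 68205.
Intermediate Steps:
k(L, n) = -3 (k(L, n) = -7 + 4 = -3)
H(E, I) = -3
M(B) = 8 (M(B) = 5 - 1*(-3) = 5 + 3 = 8)
J = -¼ (J = -¼*1² = -¼*1 = -¼ ≈ -0.25000)
c = 27/4 (c = -1 + (-¼ + 8) = -1 + 31/4 = 27/4 ≈ 6.7500)
g = 729/16 (g = (27/4)² = 729/16 ≈ 45.563)
(g - 226)*(-415 + 37) = (729/16 - 226)*(-415 + 37) = -2887/16*(-378) = 545643/8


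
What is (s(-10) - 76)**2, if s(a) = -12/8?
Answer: 24025/4 ≈ 6006.3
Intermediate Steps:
s(a) = -3/2 (s(a) = -12*1/8 = -3/2)
(s(-10) - 76)**2 = (-3/2 - 76)**2 = (-155/2)**2 = 24025/4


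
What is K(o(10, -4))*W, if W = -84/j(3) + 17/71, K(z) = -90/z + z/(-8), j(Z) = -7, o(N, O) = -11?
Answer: 66439/568 ≈ 116.97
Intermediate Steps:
K(z) = -90/z - z/8 (K(z) = -90/z + z*(-1/8) = -90/z - z/8)
W = 869/71 (W = -84/(-7) + 17/71 = -84*(-1/7) + 17*(1/71) = 12 + 17/71 = 869/71 ≈ 12.239)
K(o(10, -4))*W = (-90/(-11) - 1/8*(-11))*(869/71) = (-90*(-1/11) + 11/8)*(869/71) = (90/11 + 11/8)*(869/71) = (841/88)*(869/71) = 66439/568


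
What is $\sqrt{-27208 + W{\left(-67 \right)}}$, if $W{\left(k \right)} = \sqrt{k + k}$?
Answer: $\sqrt{-27208 + i \sqrt{134}} \approx 0.0351 + 164.95 i$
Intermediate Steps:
$W{\left(k \right)} = \sqrt{2} \sqrt{k}$ ($W{\left(k \right)} = \sqrt{2 k} = \sqrt{2} \sqrt{k}$)
$\sqrt{-27208 + W{\left(-67 \right)}} = \sqrt{-27208 + \sqrt{2} \sqrt{-67}} = \sqrt{-27208 + \sqrt{2} i \sqrt{67}} = \sqrt{-27208 + i \sqrt{134}}$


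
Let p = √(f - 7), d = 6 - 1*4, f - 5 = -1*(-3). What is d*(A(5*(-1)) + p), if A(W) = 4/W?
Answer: ⅖ ≈ 0.40000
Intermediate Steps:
f = 8 (f = 5 - 1*(-3) = 5 + 3 = 8)
d = 2 (d = 6 - 4 = 2)
p = 1 (p = √(8 - 7) = √1 = 1)
d*(A(5*(-1)) + p) = 2*(4/((5*(-1))) + 1) = 2*(4/(-5) + 1) = 2*(4*(-⅕) + 1) = 2*(-⅘ + 1) = 2*(⅕) = ⅖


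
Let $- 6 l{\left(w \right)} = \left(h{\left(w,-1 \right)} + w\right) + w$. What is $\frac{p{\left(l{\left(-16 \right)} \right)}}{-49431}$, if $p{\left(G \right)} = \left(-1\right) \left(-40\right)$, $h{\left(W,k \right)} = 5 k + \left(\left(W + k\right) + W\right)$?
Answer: $- \frac{40}{49431} \approx -0.00080921$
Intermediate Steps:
$h{\left(W,k \right)} = 2 W + 6 k$ ($h{\left(W,k \right)} = 5 k + \left(k + 2 W\right) = 2 W + 6 k$)
$l{\left(w \right)} = 1 - \frac{2 w}{3}$ ($l{\left(w \right)} = - \frac{\left(\left(2 w + 6 \left(-1\right)\right) + w\right) + w}{6} = - \frac{\left(\left(2 w - 6\right) + w\right) + w}{6} = - \frac{\left(\left(-6 + 2 w\right) + w\right) + w}{6} = - \frac{\left(-6 + 3 w\right) + w}{6} = - \frac{-6 + 4 w}{6} = 1 - \frac{2 w}{3}$)
$p{\left(G \right)} = 40$
$\frac{p{\left(l{\left(-16 \right)} \right)}}{-49431} = \frac{40}{-49431} = 40 \left(- \frac{1}{49431}\right) = - \frac{40}{49431}$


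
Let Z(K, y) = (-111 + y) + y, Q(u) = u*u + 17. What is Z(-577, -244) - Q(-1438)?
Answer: -2068460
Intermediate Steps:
Q(u) = 17 + u² (Q(u) = u² + 17 = 17 + u²)
Z(K, y) = -111 + 2*y
Z(-577, -244) - Q(-1438) = (-111 + 2*(-244)) - (17 + (-1438)²) = (-111 - 488) - (17 + 2067844) = -599 - 1*2067861 = -599 - 2067861 = -2068460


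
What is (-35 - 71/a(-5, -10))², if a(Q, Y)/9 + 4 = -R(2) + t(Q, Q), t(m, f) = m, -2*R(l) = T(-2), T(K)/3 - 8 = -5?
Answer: 7252249/6561 ≈ 1105.4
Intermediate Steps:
T(K) = 9 (T(K) = 24 + 3*(-5) = 24 - 15 = 9)
R(l) = -9/2 (R(l) = -½*9 = -9/2)
a(Q, Y) = 9/2 + 9*Q (a(Q, Y) = -36 + 9*(-1*(-9/2) + Q) = -36 + 9*(9/2 + Q) = -36 + (81/2 + 9*Q) = 9/2 + 9*Q)
(-35 - 71/a(-5, -10))² = (-35 - 71/(9/2 + 9*(-5)))² = (-35 - 71/(9/2 - 45))² = (-35 - 71/(-81/2))² = (-35 - 71*(-2/81))² = (-35 + 142/81)² = (-2693/81)² = 7252249/6561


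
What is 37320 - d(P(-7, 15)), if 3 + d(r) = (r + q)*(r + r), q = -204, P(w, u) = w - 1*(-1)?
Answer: 34803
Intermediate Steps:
P(w, u) = 1 + w (P(w, u) = w + 1 = 1 + w)
d(r) = -3 + 2*r*(-204 + r) (d(r) = -3 + (r - 204)*(r + r) = -3 + (-204 + r)*(2*r) = -3 + 2*r*(-204 + r))
37320 - d(P(-7, 15)) = 37320 - (-3 - 408*(1 - 7) + 2*(1 - 7)²) = 37320 - (-3 - 408*(-6) + 2*(-6)²) = 37320 - (-3 + 2448 + 2*36) = 37320 - (-3 + 2448 + 72) = 37320 - 1*2517 = 37320 - 2517 = 34803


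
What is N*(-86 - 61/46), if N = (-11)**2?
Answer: -486057/46 ≈ -10566.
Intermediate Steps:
N = 121
N*(-86 - 61/46) = 121*(-86 - 61/46) = 121*(-4017/46) = -486057/46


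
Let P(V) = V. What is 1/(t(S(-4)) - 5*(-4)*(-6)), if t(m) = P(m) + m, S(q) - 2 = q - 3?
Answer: -1/130 ≈ -0.0076923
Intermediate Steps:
S(q) = -1 + q (S(q) = 2 + (q - 3) = 2 + (-3 + q) = -1 + q)
t(m) = 2*m (t(m) = m + m = 2*m)
1/(t(S(-4)) - 5*(-4)*(-6)) = 1/(2*(-1 - 4) - 5*(-4)*(-6)) = 1/(2*(-5) + 20*(-6)) = 1/(-10 - 120) = 1/(-130) = -1/130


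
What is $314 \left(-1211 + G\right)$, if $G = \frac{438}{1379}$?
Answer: $- \frac{524232734}{1379} \approx -3.8015 \cdot 10^{5}$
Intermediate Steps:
$G = \frac{438}{1379}$ ($G = 438 \cdot \frac{1}{1379} = \frac{438}{1379} \approx 0.31762$)
$314 \left(-1211 + G\right) = 314 \left(-1211 + \frac{438}{1379}\right) = 314 \left(- \frac{1669531}{1379}\right) = - \frac{524232734}{1379}$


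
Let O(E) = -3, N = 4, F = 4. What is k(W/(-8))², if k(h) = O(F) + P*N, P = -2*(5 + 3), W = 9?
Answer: 4489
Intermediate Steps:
P = -16 (P = -2*8 = -16)
k(h) = -67 (k(h) = -3 - 16*4 = -3 - 64 = -67)
k(W/(-8))² = (-67)² = 4489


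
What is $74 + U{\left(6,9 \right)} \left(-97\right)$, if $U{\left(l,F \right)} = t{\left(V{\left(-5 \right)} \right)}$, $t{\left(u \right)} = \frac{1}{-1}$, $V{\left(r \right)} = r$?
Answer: $171$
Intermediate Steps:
$t{\left(u \right)} = -1$
$U{\left(l,F \right)} = -1$
$74 + U{\left(6,9 \right)} \left(-97\right) = 74 - -97 = 74 + 97 = 171$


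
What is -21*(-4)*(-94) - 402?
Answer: -8298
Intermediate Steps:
-21*(-4)*(-94) - 402 = 84*(-94) - 402 = -7896 - 402 = -8298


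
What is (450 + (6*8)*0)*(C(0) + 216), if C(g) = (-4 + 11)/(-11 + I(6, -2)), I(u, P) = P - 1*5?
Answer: 97025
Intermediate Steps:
I(u, P) = -5 + P (I(u, P) = P - 5 = -5 + P)
C(g) = -7/18 (C(g) = (-4 + 11)/(-11 + (-5 - 2)) = 7/(-11 - 7) = 7/(-18) = 7*(-1/18) = -7/18)
(450 + (6*8)*0)*(C(0) + 216) = (450 + (6*8)*0)*(-7/18 + 216) = (450 + 48*0)*(3881/18) = (450 + 0)*(3881/18) = 450*(3881/18) = 97025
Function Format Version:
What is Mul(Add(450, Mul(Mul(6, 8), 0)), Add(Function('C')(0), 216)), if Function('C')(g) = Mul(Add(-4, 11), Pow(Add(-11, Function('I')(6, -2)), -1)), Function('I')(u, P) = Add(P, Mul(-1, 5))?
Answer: 97025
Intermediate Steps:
Function('I')(u, P) = Add(-5, P) (Function('I')(u, P) = Add(P, -5) = Add(-5, P))
Function('C')(g) = Rational(-7, 18) (Function('C')(g) = Mul(Add(-4, 11), Pow(Add(-11, Add(-5, -2)), -1)) = Mul(7, Pow(Add(-11, -7), -1)) = Mul(7, Pow(-18, -1)) = Mul(7, Rational(-1, 18)) = Rational(-7, 18))
Mul(Add(450, Mul(Mul(6, 8), 0)), Add(Function('C')(0), 216)) = Mul(Add(450, Mul(Mul(6, 8), 0)), Add(Rational(-7, 18), 216)) = Mul(Add(450, Mul(48, 0)), Rational(3881, 18)) = Mul(Add(450, 0), Rational(3881, 18)) = Mul(450, Rational(3881, 18)) = 97025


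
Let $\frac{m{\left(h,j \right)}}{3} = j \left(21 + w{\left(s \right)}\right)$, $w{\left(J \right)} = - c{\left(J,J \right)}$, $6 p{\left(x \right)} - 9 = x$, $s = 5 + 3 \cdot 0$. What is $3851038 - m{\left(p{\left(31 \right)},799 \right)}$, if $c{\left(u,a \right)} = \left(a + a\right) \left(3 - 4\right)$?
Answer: $3776731$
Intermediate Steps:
$c{\left(u,a \right)} = - 2 a$ ($c{\left(u,a \right)} = 2 a \left(-1\right) = - 2 a$)
$s = 5$ ($s = 5 + 0 = 5$)
$p{\left(x \right)} = \frac{3}{2} + \frac{x}{6}$
$w{\left(J \right)} = 2 J$ ($w{\left(J \right)} = - \left(-2\right) J = 2 J$)
$m{\left(h,j \right)} = 93 j$ ($m{\left(h,j \right)} = 3 j \left(21 + 2 \cdot 5\right) = 3 j \left(21 + 10\right) = 3 j 31 = 3 \cdot 31 j = 93 j$)
$3851038 - m{\left(p{\left(31 \right)},799 \right)} = 3851038 - 93 \cdot 799 = 3851038 - 74307 = 3776731$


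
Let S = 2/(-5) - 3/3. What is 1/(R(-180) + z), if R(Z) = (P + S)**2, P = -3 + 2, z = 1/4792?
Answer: 119800/690073 ≈ 0.17360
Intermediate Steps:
z = 1/4792 ≈ 0.00020868
S = -7/5 (S = 2*(-1/5) - 3*1/3 = -2/5 - 1 = -7/5 ≈ -1.4000)
P = -1
R(Z) = 144/25 (R(Z) = (-1 - 7/5)**2 = (-12/5)**2 = 144/25)
1/(R(-180) + z) = 1/(144/25 + 1/4792) = 1/(690073/119800) = 119800/690073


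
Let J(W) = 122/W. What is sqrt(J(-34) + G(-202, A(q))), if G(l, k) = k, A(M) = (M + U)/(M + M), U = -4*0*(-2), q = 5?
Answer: I*sqrt(3570)/34 ≈ 1.7573*I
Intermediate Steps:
U = 0 (U = 0*(-2) = 0)
A(M) = 1/2 (A(M) = (M + 0)/(M + M) = M/((2*M)) = M*(1/(2*M)) = 1/2)
sqrt(J(-34) + G(-202, A(q))) = sqrt(122/(-34) + 1/2) = sqrt(122*(-1/34) + 1/2) = sqrt(-61/17 + 1/2) = sqrt(-105/34) = I*sqrt(3570)/34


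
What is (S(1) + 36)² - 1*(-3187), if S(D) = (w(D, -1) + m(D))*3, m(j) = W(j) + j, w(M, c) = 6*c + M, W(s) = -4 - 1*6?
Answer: 3223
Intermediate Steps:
W(s) = -10 (W(s) = -4 - 6 = -10)
w(M, c) = M + 6*c
m(j) = -10 + j
S(D) = -48 + 6*D (S(D) = ((D + 6*(-1)) + (-10 + D))*3 = ((D - 6) + (-10 + D))*3 = ((-6 + D) + (-10 + D))*3 = (-16 + 2*D)*3 = -48 + 6*D)
(S(1) + 36)² - 1*(-3187) = ((-48 + 6*1) + 36)² - 1*(-3187) = ((-48 + 6) + 36)² + 3187 = (-42 + 36)² + 3187 = (-6)² + 3187 = 36 + 3187 = 3223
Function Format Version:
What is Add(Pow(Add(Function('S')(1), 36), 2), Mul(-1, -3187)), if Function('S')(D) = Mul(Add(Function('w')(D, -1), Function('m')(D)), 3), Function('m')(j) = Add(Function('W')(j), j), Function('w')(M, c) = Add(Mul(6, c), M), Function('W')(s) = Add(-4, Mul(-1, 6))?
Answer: 3223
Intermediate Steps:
Function('W')(s) = -10 (Function('W')(s) = Add(-4, -6) = -10)
Function('w')(M, c) = Add(M, Mul(6, c))
Function('m')(j) = Add(-10, j)
Function('S')(D) = Add(-48, Mul(6, D)) (Function('S')(D) = Mul(Add(Add(D, Mul(6, -1)), Add(-10, D)), 3) = Mul(Add(Add(D, -6), Add(-10, D)), 3) = Mul(Add(Add(-6, D), Add(-10, D)), 3) = Mul(Add(-16, Mul(2, D)), 3) = Add(-48, Mul(6, D)))
Add(Pow(Add(Function('S')(1), 36), 2), Mul(-1, -3187)) = Add(Pow(Add(Add(-48, Mul(6, 1)), 36), 2), Mul(-1, -3187)) = Add(Pow(Add(Add(-48, 6), 36), 2), 3187) = Add(Pow(Add(-42, 36), 2), 3187) = Add(Pow(-6, 2), 3187) = Add(36, 3187) = 3223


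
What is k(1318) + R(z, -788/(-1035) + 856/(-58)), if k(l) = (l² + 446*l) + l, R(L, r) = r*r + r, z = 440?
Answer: 2095901063805214/900900225 ≈ 2.3265e+6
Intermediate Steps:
R(L, r) = r + r² (R(L, r) = r² + r = r + r²)
k(l) = l² + 447*l
k(1318) + R(z, -788/(-1035) + 856/(-58)) = 1318*(447 + 1318) + (-788/(-1035) + 856/(-58))*(1 + (-788/(-1035) + 856/(-58))) = 1318*1765 + (-788*(-1/1035) + 856*(-1/58))*(1 + (-788*(-1/1035) + 856*(-1/58))) = 2326270 + (788/1035 - 428/29)*(1 + (788/1035 - 428/29)) = 2326270 - 420128*(1 - 420128/30015)/30015 = 2326270 - 420128/30015*(-390113/30015) = 2326270 + 163897394464/900900225 = 2095901063805214/900900225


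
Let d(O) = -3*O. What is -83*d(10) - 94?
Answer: 2396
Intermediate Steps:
-83*d(10) - 94 = -(-249)*10 - 94 = -83*(-30) - 94 = 2490 - 94 = 2396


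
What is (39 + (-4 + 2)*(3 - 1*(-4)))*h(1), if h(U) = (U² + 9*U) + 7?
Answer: 425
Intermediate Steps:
h(U) = 7 + U² + 9*U
(39 + (-4 + 2)*(3 - 1*(-4)))*h(1) = (39 + (-4 + 2)*(3 - 1*(-4)))*(7 + 1² + 9*1) = (39 - 2*(3 + 4))*(7 + 1 + 9) = (39 - 2*7)*17 = (39 - 14)*17 = 25*17 = 425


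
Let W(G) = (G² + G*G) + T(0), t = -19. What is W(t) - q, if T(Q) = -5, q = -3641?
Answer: 4358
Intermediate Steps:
W(G) = -5 + 2*G² (W(G) = (G² + G*G) - 5 = (G² + G²) - 5 = 2*G² - 5 = -5 + 2*G²)
W(t) - q = (-5 + 2*(-19)²) - 1*(-3641) = (-5 + 2*361) + 3641 = (-5 + 722) + 3641 = 717 + 3641 = 4358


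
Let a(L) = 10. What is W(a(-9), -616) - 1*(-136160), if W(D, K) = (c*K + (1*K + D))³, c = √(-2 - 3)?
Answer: 3226846184 + 490072352*I*√5 ≈ 3.2268e+9 + 1.0958e+9*I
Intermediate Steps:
c = I*√5 (c = √(-5) = I*√5 ≈ 2.2361*I)
W(D, K) = (D + K + I*K*√5)³ (W(D, K) = ((I*√5)*K + (1*K + D))³ = (I*K*√5 + (K + D))³ = (I*K*√5 + (D + K))³ = (D + K + I*K*√5)³)
W(a(-9), -616) - 1*(-136160) = (10 - 616 + I*(-616)*√5)³ - 1*(-136160) = (10 - 616 - 616*I*√5)³ + 136160 = (-606 - 616*I*√5)³ + 136160 = 136160 + (-606 - 616*I*√5)³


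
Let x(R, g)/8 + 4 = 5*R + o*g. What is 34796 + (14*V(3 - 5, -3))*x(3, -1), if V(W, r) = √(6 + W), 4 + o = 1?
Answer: 37932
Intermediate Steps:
o = -3 (o = -4 + 1 = -3)
x(R, g) = -32 - 24*g + 40*R (x(R, g) = -32 + 8*(5*R - 3*g) = -32 + 8*(-3*g + 5*R) = -32 + (-24*g + 40*R) = -32 - 24*g + 40*R)
34796 + (14*V(3 - 5, -3))*x(3, -1) = 34796 + (14*√(6 + (3 - 5)))*(-32 - 24*(-1) + 40*3) = 34796 + (14*√(6 - 2))*(-32 + 24 + 120) = 34796 + (14*√4)*112 = 34796 + (14*2)*112 = 34796 + 28*112 = 34796 + 3136 = 37932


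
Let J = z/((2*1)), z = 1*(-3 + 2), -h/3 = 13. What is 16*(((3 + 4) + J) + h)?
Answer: -520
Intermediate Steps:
h = -39 (h = -3*13 = -39)
z = -1 (z = 1*(-1) = -1)
J = -½ (J = -1/(2*1) = -1/2 = -1*½ = -½ ≈ -0.50000)
16*(((3 + 4) + J) + h) = 16*(((3 + 4) - ½) - 39) = 16*((7 - ½) - 39) = 16*(13/2 - 39) = 16*(-65/2) = -520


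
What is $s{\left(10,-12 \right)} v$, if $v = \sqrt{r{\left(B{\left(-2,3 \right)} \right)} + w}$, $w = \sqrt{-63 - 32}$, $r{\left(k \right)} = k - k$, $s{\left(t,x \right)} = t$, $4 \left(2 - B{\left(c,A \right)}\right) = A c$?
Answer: $10 \sqrt[4]{95} \sqrt{i} \approx 22.076 + 22.076 i$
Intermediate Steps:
$B{\left(c,A \right)} = 2 - \frac{A c}{4}$
$r{\left(k \right)} = 0$
$w = i \sqrt{95}$ ($w = \sqrt{-95} = i \sqrt{95} \approx 9.7468 i$)
$v = \sqrt[4]{95} \sqrt{i}$ ($v = \sqrt{0 + i \sqrt{95}} = \sqrt{i \sqrt{95}} = \sqrt[4]{95} \sqrt{i} \approx 2.2076 + 2.2076 i$)
$s{\left(10,-12 \right)} v = 10 \sqrt[4]{95} \sqrt{i}$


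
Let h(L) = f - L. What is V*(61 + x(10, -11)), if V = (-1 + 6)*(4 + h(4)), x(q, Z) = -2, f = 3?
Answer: 885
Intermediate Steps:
h(L) = 3 - L
V = 15 (V = (-1 + 6)*(4 + (3 - 1*4)) = 5*(4 + (3 - 4)) = 5*(4 - 1) = 5*3 = 15)
V*(61 + x(10, -11)) = 15*(61 - 2) = 15*59 = 885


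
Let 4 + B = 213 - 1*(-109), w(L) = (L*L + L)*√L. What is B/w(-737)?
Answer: -159*I*√737/199886192 ≈ -2.1595e-5*I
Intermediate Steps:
w(L) = √L*(L + L²) (w(L) = (L² + L)*√L = (L + L²)*√L = √L*(L + L²))
B = 318 (B = -4 + (213 - 1*(-109)) = -4 + (213 + 109) = -4 + 322 = 318)
B/w(-737) = 318/(((-737)^(3/2)*(1 - 737))) = 318/((-737*I*√737*(-736))) = 318/((542432*I*√737)) = 318*(-I*√737/399772384) = -159*I*√737/199886192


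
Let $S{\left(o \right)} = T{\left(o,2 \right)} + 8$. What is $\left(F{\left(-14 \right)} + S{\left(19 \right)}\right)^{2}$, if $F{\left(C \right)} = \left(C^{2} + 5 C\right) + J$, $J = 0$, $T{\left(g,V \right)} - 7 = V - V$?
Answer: $19881$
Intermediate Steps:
$T{\left(g,V \right)} = 7$ ($T{\left(g,V \right)} = 7 + \left(V - V\right) = 7 + 0 = 7$)
$S{\left(o \right)} = 15$ ($S{\left(o \right)} = 7 + 8 = 15$)
$F{\left(C \right)} = C^{2} + 5 C$ ($F{\left(C \right)} = \left(C^{2} + 5 C\right) + 0 = C^{2} + 5 C$)
$\left(F{\left(-14 \right)} + S{\left(19 \right)}\right)^{2} = \left(- 14 \left(5 - 14\right) + 15\right)^{2} = \left(\left(-14\right) \left(-9\right) + 15\right)^{2} = \left(126 + 15\right)^{2} = 141^{2} = 19881$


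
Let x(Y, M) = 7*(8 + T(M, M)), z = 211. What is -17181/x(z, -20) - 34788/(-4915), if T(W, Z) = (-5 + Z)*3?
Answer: 100760187/2305135 ≈ 43.711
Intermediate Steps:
T(W, Z) = -15 + 3*Z
x(Y, M) = -49 + 21*M (x(Y, M) = 7*(8 + (-15 + 3*M)) = 7*(-7 + 3*M) = -49 + 21*M)
-17181/x(z, -20) - 34788/(-4915) = -17181/(-49 + 21*(-20)) - 34788/(-4915) = -17181/(-49 - 420) - 34788*(-1/4915) = -17181/(-469) + 34788/4915 = -17181*(-1/469) + 34788/4915 = 17181/469 + 34788/4915 = 100760187/2305135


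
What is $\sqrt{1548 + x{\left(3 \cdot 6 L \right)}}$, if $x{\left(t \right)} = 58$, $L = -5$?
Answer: $\sqrt{1606} \approx 40.075$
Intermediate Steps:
$\sqrt{1548 + x{\left(3 \cdot 6 L \right)}} = \sqrt{1548 + 58} = \sqrt{1606}$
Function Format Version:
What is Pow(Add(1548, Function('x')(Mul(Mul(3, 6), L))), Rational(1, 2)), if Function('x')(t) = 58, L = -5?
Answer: Pow(1606, Rational(1, 2)) ≈ 40.075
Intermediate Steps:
Pow(Add(1548, Function('x')(Mul(Mul(3, 6), L))), Rational(1, 2)) = Pow(Add(1548, 58), Rational(1, 2)) = Pow(1606, Rational(1, 2))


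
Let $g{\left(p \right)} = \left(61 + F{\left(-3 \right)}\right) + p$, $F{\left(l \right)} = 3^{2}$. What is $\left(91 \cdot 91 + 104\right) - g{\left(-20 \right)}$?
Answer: $8335$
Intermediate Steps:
$F{\left(l \right)} = 9$
$g{\left(p \right)} = 70 + p$ ($g{\left(p \right)} = \left(61 + 9\right) + p = 70 + p$)
$\left(91 \cdot 91 + 104\right) - g{\left(-20 \right)} = \left(91 \cdot 91 + 104\right) - \left(70 - 20\right) = \left(8281 + 104\right) - 50 = 8385 - 50 = 8335$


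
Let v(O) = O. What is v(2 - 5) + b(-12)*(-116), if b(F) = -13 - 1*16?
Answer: 3361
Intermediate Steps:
b(F) = -29 (b(F) = -13 - 16 = -29)
v(2 - 5) + b(-12)*(-116) = (2 - 5) - 29*(-116) = -3 + 3364 = 3361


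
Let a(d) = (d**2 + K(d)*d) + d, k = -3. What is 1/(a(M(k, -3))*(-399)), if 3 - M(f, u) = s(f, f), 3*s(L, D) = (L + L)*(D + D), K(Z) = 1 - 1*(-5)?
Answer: -1/7182 ≈ -0.00013924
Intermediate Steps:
K(Z) = 6 (K(Z) = 1 + 5 = 6)
s(L, D) = 4*D*L/3 (s(L, D) = ((L + L)*(D + D))/3 = ((2*L)*(2*D))/3 = (4*D*L)/3 = 4*D*L/3)
M(f, u) = 3 - 4*f**2/3 (M(f, u) = 3 - 4*f*f/3 = 3 - 4*f**2/3)
a(d) = d**2 + 7*d (a(d) = (d**2 + 6*d) + d = d**2 + 7*d)
1/(a(M(k, -3))*(-399)) = 1/(((3 - 4/3*(-3)**2)*(7 + (3 - 4/3*(-3)**2)))*(-399)) = 1/(((3 - 4/3*9)*(7 + (3 - 4/3*9)))*(-399)) = 1/(((3 - 12)*(7 + (3 - 12)))*(-399)) = 1/(-9*(7 - 9)*(-399)) = 1/(-9*(-2)*(-399)) = 1/(18*(-399)) = 1/(-7182) = -1/7182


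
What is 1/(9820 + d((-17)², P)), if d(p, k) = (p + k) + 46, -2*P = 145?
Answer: 2/20165 ≈ 9.9182e-5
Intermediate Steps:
P = -145/2 (P = -½*145 = -145/2 ≈ -72.500)
d(p, k) = 46 + k + p (d(p, k) = (k + p) + 46 = 46 + k + p)
1/(9820 + d((-17)², P)) = 1/(9820 + (46 - 145/2 + (-17)²)) = 1/(9820 + (46 - 145/2 + 289)) = 1/(9820 + 525/2) = 1/(20165/2) = 2/20165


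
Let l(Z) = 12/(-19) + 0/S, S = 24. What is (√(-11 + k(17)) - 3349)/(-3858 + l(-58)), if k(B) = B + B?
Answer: 63631/73314 - 19*√23/73314 ≈ 0.86668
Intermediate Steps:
k(B) = 2*B
l(Z) = -12/19 (l(Z) = 12/(-19) + 0/24 = 12*(-1/19) + 0*(1/24) = -12/19 + 0 = -12/19)
(√(-11 + k(17)) - 3349)/(-3858 + l(-58)) = (√(-11 + 2*17) - 3349)/(-3858 - 12/19) = (√(-11 + 34) - 3349)/(-73314/19) = (√23 - 3349)*(-19/73314) = (-3349 + √23)*(-19/73314) = 63631/73314 - 19*√23/73314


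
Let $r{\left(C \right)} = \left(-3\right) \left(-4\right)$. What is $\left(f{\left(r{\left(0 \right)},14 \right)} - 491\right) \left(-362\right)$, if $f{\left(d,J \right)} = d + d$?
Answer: $169054$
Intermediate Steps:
$r{\left(C \right)} = 12$
$f{\left(d,J \right)} = 2 d$
$\left(f{\left(r{\left(0 \right)},14 \right)} - 491\right) \left(-362\right) = \left(2 \cdot 12 - 491\right) \left(-362\right) = \left(24 - 491\right) \left(-362\right) = \left(-467\right) \left(-362\right) = 169054$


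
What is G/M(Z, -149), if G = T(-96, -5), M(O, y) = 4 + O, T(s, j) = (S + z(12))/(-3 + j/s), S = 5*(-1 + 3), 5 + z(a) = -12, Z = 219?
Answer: 672/63109 ≈ 0.010648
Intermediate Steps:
z(a) = -17 (z(a) = -5 - 12 = -17)
S = 10 (S = 5*2 = 10)
T(s, j) = -7/(-3 + j/s) (T(s, j) = (10 - 17)/(-3 + j/s) = -7/(-3 + j/s))
G = 672/283 (G = 7*(-96)/(-1*(-5) + 3*(-96)) = 7*(-96)/(5 - 288) = 7*(-96)/(-283) = 7*(-96)*(-1/283) = 672/283 ≈ 2.3746)
G/M(Z, -149) = 672/(283*(4 + 219)) = (672/283)/223 = (672/283)*(1/223) = 672/63109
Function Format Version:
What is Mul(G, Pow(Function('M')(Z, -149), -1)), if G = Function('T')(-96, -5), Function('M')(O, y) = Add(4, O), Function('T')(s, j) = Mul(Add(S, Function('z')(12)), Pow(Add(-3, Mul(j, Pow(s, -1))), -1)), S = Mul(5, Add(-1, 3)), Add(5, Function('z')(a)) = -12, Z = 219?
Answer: Rational(672, 63109) ≈ 0.010648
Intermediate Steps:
Function('z')(a) = -17 (Function('z')(a) = Add(-5, -12) = -17)
S = 10 (S = Mul(5, 2) = 10)
Function('T')(s, j) = Mul(-7, Pow(Add(-3, Mul(j, Pow(s, -1))), -1)) (Function('T')(s, j) = Mul(Add(10, -17), Pow(Add(-3, Mul(j, Pow(s, -1))), -1)) = Mul(-7, Pow(Add(-3, Mul(j, Pow(s, -1))), -1)))
G = Rational(672, 283) (G = Mul(7, -96, Pow(Add(Mul(-1, -5), Mul(3, -96)), -1)) = Mul(7, -96, Pow(Add(5, -288), -1)) = Mul(7, -96, Pow(-283, -1)) = Mul(7, -96, Rational(-1, 283)) = Rational(672, 283) ≈ 2.3746)
Mul(G, Pow(Function('M')(Z, -149), -1)) = Mul(Rational(672, 283), Pow(Add(4, 219), -1)) = Mul(Rational(672, 283), Pow(223, -1)) = Mul(Rational(672, 283), Rational(1, 223)) = Rational(672, 63109)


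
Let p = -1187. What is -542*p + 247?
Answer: 643601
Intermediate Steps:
-542*p + 247 = -542*(-1187) + 247 = 643354 + 247 = 643601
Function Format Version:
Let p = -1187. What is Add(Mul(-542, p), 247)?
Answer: 643601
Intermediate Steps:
Add(Mul(-542, p), 247) = Add(Mul(-542, -1187), 247) = Add(643354, 247) = 643601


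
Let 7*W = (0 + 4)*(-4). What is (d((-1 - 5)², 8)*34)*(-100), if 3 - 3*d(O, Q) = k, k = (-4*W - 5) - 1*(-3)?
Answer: 98600/21 ≈ 4695.2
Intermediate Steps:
W = -16/7 (W = ((0 + 4)*(-4))/7 = (4*(-4))/7 = (⅐)*(-16) = -16/7 ≈ -2.2857)
k = 50/7 (k = (-4*(-16/7) - 5) - 1*(-3) = (64/7 - 5) + 3 = 29/7 + 3 = 50/7 ≈ 7.1429)
d(O, Q) = -29/21 (d(O, Q) = 1 - ⅓*50/7 = 1 - 50/21 = -29/21)
(d((-1 - 5)², 8)*34)*(-100) = -29/21*34*(-100) = -986/21*(-100) = 98600/21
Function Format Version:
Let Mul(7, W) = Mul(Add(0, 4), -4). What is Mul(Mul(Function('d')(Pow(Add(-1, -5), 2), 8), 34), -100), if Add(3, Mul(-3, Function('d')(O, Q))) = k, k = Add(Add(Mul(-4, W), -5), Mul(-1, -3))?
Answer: Rational(98600, 21) ≈ 4695.2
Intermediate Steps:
W = Rational(-16, 7) (W = Mul(Rational(1, 7), Mul(Add(0, 4), -4)) = Mul(Rational(1, 7), Mul(4, -4)) = Mul(Rational(1, 7), -16) = Rational(-16, 7) ≈ -2.2857)
k = Rational(50, 7) (k = Add(Add(Mul(-4, Rational(-16, 7)), -5), Mul(-1, -3)) = Add(Add(Rational(64, 7), -5), 3) = Add(Rational(29, 7), 3) = Rational(50, 7) ≈ 7.1429)
Function('d')(O, Q) = Rational(-29, 21) (Function('d')(O, Q) = Add(1, Mul(Rational(-1, 3), Rational(50, 7))) = Add(1, Rational(-50, 21)) = Rational(-29, 21))
Mul(Mul(Function('d')(Pow(Add(-1, -5), 2), 8), 34), -100) = Mul(Mul(Rational(-29, 21), 34), -100) = Mul(Rational(-986, 21), -100) = Rational(98600, 21)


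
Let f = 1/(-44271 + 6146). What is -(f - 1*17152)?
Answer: 653920001/38125 ≈ 17152.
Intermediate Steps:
f = -1/38125 (f = 1/(-38125) = -1/38125 ≈ -2.6230e-5)
-(f - 1*17152) = -(-1/38125 - 1*17152) = -(-1/38125 - 17152) = -1*(-653920001/38125) = 653920001/38125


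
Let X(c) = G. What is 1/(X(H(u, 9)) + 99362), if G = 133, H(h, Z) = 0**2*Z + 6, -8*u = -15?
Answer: 1/99495 ≈ 1.0051e-5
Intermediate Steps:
u = 15/8 (u = -1/8*(-15) = 15/8 ≈ 1.8750)
H(h, Z) = 6 (H(h, Z) = 0*Z + 6 = 0 + 6 = 6)
X(c) = 133
1/(X(H(u, 9)) + 99362) = 1/(133 + 99362) = 1/99495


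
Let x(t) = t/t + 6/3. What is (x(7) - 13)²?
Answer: 100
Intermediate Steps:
x(t) = 3 (x(t) = 1 + 6*(⅓) = 1 + 2 = 3)
(x(7) - 13)² = (3 - 13)² = (-10)² = 100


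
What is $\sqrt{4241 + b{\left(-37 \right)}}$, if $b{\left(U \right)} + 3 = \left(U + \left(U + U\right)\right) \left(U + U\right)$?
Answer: $2 \sqrt{3113} \approx 111.59$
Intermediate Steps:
$b{\left(U \right)} = -3 + 6 U^{2}$ ($b{\left(U \right)} = -3 + \left(U + \left(U + U\right)\right) \left(U + U\right) = -3 + \left(U + 2 U\right) 2 U = -3 + 3 U 2 U = -3 + 6 U^{2}$)
$\sqrt{4241 + b{\left(-37 \right)}} = \sqrt{4241 - \left(3 - 6 \left(-37\right)^{2}\right)} = \sqrt{4241 + \left(-3 + 6 \cdot 1369\right)} = \sqrt{4241 + \left(-3 + 8214\right)} = \sqrt{4241 + 8211} = \sqrt{12452} = 2 \sqrt{3113}$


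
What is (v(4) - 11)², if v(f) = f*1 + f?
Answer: 9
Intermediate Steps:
v(f) = 2*f (v(f) = f + f = 2*f)
(v(4) - 11)² = (2*4 - 11)² = (8 - 11)² = (-3)² = 9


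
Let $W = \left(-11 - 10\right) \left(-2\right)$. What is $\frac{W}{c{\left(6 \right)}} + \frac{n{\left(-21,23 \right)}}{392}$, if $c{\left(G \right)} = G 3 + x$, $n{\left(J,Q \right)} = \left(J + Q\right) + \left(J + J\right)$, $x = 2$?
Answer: $\frac{979}{490} \approx 1.998$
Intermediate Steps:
$n{\left(J,Q \right)} = Q + 3 J$ ($n{\left(J,Q \right)} = \left(J + Q\right) + 2 J = Q + 3 J$)
$c{\left(G \right)} = 2 + 3 G$ ($c{\left(G \right)} = G 3 + 2 = 3 G + 2 = 2 + 3 G$)
$W = 42$ ($W = \left(-21\right) \left(-2\right) = 42$)
$\frac{W}{c{\left(6 \right)}} + \frac{n{\left(-21,23 \right)}}{392} = \frac{42}{2 + 3 \cdot 6} + \frac{23 + 3 \left(-21\right)}{392} = \frac{42}{2 + 18} + \left(23 - 63\right) \frac{1}{392} = \frac{42}{20} - \frac{5}{49} = 42 \cdot \frac{1}{20} - \frac{5}{49} = \frac{21}{10} - \frac{5}{49} = \frac{979}{490}$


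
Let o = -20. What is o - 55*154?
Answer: -8490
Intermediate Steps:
o - 55*154 = -20 - 55*154 = -20 - 8470 = -8490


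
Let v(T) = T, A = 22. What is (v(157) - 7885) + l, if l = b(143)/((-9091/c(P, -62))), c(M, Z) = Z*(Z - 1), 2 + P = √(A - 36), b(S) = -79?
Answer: -69946674/9091 ≈ -7694.1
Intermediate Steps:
P = -2 + I*√14 (P = -2 + √(22 - 36) = -2 + √(-14) = -2 + I*√14 ≈ -2.0 + 3.7417*I)
c(M, Z) = Z*(-1 + Z)
l = 308574/9091 (l = -79/((-9091*(-1/(62*(-1 - 62))))) = -79/((-9091/((-62*(-63))))) = -79/((-9091/3906)) = -79/((-9091*1/3906)) = -79/(-9091/3906) = -79*(-3906/9091) = 308574/9091 ≈ 33.943)
(v(157) - 7885) + l = (157 - 7885) + 308574/9091 = -7728 + 308574/9091 = -69946674/9091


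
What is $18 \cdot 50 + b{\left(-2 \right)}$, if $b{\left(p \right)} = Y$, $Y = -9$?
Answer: $891$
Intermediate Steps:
$b{\left(p \right)} = -9$
$18 \cdot 50 + b{\left(-2 \right)} = 18 \cdot 50 - 9 = 900 - 9 = 891$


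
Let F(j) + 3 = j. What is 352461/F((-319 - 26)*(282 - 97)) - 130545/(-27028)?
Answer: -24872701/35940483 ≈ -0.69205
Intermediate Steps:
F(j) = -3 + j
352461/F((-319 - 26)*(282 - 97)) - 130545/(-27028) = 352461/(-3 + (-319 - 26)*(282 - 97)) - 130545/(-27028) = 352461/(-3 - 345*185) - 130545*(-1/27028) = 352461/(-3 - 63825) + 130545/27028 = 352461/(-63828) + 130545/27028 = 352461*(-1/63828) + 130545/27028 = -117487/21276 + 130545/27028 = -24872701/35940483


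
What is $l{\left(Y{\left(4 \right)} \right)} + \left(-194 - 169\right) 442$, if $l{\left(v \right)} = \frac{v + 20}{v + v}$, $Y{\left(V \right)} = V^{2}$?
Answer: $- \frac{1283559}{8} \approx -1.6045 \cdot 10^{5}$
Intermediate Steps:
$l{\left(v \right)} = \frac{20 + v}{2 v}$
$l{\left(Y{\left(4 \right)} \right)} + \left(-194 - 169\right) 442 = \frac{20 + 4^{2}}{2 \cdot 4^{2}} + \left(-194 - 169\right) 442 = \frac{20 + 16}{2 \cdot 16} - 160446 = \frac{1}{2} \cdot \frac{1}{16} \cdot 36 - 160446 = \frac{9}{8} - 160446 = - \frac{1283559}{8}$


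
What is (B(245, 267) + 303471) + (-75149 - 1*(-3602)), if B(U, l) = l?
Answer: 232191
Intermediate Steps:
(B(245, 267) + 303471) + (-75149 - 1*(-3602)) = (267 + 303471) + (-75149 - 1*(-3602)) = 303738 + (-75149 + 3602) = 303738 - 71547 = 232191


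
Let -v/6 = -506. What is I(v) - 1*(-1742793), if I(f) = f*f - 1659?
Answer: 10958430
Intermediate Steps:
v = 3036 (v = -6*(-506) = 3036)
I(f) = -1659 + f**2 (I(f) = f**2 - 1659 = -1659 + f**2)
I(v) - 1*(-1742793) = (-1659 + 3036**2) - 1*(-1742793) = (-1659 + 9217296) + 1742793 = 9215637 + 1742793 = 10958430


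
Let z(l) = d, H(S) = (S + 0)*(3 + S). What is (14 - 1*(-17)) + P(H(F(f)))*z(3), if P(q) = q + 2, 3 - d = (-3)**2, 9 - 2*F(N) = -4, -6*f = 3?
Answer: -703/2 ≈ -351.50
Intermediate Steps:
f = -1/2 (f = -1/6*3 = -1/2 ≈ -0.50000)
F(N) = 13/2 (F(N) = 9/2 - 1/2*(-4) = 9/2 + 2 = 13/2)
H(S) = S*(3 + S)
d = -6 (d = 3 - 1*(-3)**2 = 3 - 1*9 = 3 - 9 = -6)
z(l) = -6
P(q) = 2 + q
(14 - 1*(-17)) + P(H(F(f)))*z(3) = (14 - 1*(-17)) + (2 + 13*(3 + 13/2)/2)*(-6) = (14 + 17) + (2 + (13/2)*(19/2))*(-6) = 31 + (2 + 247/4)*(-6) = 31 + (255/4)*(-6) = 31 - 765/2 = -703/2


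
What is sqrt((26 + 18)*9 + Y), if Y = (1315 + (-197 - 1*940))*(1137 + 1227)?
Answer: 2*sqrt(105297) ≈ 648.99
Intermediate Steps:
Y = 420792 (Y = (1315 + (-197 - 940))*2364 = (1315 - 1137)*2364 = 178*2364 = 420792)
sqrt((26 + 18)*9 + Y) = sqrt((26 + 18)*9 + 420792) = sqrt(44*9 + 420792) = sqrt(396 + 420792) = sqrt(421188) = 2*sqrt(105297)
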